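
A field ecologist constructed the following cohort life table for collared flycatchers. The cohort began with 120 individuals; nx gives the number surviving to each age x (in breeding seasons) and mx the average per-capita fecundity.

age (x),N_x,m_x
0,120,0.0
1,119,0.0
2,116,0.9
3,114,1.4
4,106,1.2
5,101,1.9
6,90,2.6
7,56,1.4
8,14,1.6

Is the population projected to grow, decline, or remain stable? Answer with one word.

lx = nx/n0 = nx/120: 1, 0.99167…, 0.96667…, 0.95, 0.88333…, 0.84167…, 0.75, 0.46667…, 0.11667…
R0 = Σ lx·mx = 0 + 0 + 0.87… + 1.33 + 1.06… + 1.599167… + 1.95 + 0.653333… + 0.186667… = 7.649167…
R0 > 1, so the population is growing.

growing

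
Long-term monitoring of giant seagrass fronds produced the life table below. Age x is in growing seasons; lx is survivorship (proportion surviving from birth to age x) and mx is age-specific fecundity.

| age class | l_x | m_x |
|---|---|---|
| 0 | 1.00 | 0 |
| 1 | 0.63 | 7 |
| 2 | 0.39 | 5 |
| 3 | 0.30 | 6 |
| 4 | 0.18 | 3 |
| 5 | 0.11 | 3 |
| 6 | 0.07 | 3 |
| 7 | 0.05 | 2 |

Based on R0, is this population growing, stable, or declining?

growing

R0 = Σ lx·mx = 0 + 4.41 + 1.95 + 1.8 + 0.54 + 0.33 + 0.21 + 0.1 = 9.34
R0 > 1, so the population is growing.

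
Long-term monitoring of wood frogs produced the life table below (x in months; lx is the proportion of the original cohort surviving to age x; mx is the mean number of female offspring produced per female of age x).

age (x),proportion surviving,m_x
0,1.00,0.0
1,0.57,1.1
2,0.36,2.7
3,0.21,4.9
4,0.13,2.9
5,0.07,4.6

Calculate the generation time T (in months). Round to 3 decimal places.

2.638

lx·mx: 0, 0.627, 0.972, 1.029, 0.377, 0.322 → R0 = 3.327
x·lx·mx: 0, 0.627, 1.944, 3.087, 1.508, 1.61 → Σ = 8.776
T = 8.776 / 3.327 = 2.637812… → 2.638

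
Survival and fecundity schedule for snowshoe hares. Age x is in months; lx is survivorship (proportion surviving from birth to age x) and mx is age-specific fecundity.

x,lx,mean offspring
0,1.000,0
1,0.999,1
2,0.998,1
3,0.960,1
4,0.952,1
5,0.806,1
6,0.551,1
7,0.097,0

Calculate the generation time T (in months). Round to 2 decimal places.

3.23

lx·mx: 0, 0.999, 0.998, 0.96, 0.952, 0.806, 0.551, 0 → R0 = 5.266
x·lx·mx: 0, 0.999, 1.996, 2.88, 3.808, 4.03, 3.306, 0 → Σ = 17.019
T = 17.019 / 5.266 = 3.231865… → 3.23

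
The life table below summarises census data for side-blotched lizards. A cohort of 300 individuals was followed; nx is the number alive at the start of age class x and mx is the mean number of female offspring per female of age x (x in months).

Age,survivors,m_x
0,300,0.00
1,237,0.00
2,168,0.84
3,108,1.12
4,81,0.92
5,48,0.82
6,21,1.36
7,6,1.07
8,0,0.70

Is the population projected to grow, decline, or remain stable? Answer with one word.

lx = nx/n0 = nx/300: 1, 0.79, 0.56, 0.36, 0.27, 0.16, 0.07, 0.02, 0
R0 = Σ lx·mx = 0 + 0 + 0.4704 + 0.4032 + 0.2484 + 0.1312 + 0.0952 + 0.0214 + 0 = 1.3698
R0 > 1, so the population is growing.

growing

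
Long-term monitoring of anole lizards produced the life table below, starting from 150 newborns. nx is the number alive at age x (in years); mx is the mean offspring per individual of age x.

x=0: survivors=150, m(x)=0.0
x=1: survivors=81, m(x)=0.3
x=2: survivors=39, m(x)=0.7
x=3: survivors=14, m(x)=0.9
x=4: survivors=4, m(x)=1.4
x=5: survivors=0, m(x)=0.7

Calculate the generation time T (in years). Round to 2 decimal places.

1.99

lx = nx/n0 = nx/150: 1, 0.54, 0.26, 0.09333…, 0.02667…, 0
lx·mx: 0, 0.162, 0.182, 0.084…, 0.037333…, 0 → R0 = 0.465333…
x·lx·mx: 0, 0.162, 0.364, 0.252…, 0.149333…, 0 → Σ = 0.927333…
T = 0.927333… / 0.465333… = 1.992837… → 1.99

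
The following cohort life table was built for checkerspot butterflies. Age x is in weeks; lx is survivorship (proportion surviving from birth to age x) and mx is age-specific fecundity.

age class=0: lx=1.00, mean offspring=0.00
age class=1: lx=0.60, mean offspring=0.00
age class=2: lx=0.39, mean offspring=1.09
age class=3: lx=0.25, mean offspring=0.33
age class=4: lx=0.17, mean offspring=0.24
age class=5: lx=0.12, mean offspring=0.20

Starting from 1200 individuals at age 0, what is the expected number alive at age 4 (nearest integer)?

204

Expected survivors = N0 · l_4 = 1200 × 0.17 = 204 → 204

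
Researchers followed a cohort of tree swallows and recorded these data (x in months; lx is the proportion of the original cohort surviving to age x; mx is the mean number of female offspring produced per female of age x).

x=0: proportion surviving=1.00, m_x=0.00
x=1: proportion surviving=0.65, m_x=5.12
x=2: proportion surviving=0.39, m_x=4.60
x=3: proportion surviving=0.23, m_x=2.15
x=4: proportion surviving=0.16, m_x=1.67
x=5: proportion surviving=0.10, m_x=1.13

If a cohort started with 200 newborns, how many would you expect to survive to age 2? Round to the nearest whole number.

Expected survivors = N0 · l_2 = 200 × 0.39 = 78 → 78

78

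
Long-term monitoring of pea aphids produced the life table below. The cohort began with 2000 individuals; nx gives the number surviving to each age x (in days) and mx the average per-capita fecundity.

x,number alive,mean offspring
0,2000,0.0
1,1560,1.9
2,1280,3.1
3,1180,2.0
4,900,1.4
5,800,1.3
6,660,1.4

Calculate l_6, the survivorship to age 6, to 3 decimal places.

l_6 = n_6/n_0 = 660/2000 = 0.33 → 0.330

0.330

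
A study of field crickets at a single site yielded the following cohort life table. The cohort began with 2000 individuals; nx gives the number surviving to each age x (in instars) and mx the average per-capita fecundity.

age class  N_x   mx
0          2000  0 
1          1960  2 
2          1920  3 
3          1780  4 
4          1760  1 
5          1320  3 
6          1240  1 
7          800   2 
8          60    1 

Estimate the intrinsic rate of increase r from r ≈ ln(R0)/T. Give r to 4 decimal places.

lx = nx/n0 = nx/2000: 1, 0.98, 0.96, 0.89, 0.88, 0.66, 0.62, 0.4, 0.03
R0 = Σ lx·mx = 0 + 1.96 + 2.88 + 3.56 + 0.88 + 1.98 + 0.62 + 0.8 + 0.03 = 12.71
Σ x·lx·mx = 41.38; T = 41.38/12.71 = 3.2557…
r ≈ ln(R0)/T = ln(12.71)/3.2557… = 0.780903… → 0.7809

0.7809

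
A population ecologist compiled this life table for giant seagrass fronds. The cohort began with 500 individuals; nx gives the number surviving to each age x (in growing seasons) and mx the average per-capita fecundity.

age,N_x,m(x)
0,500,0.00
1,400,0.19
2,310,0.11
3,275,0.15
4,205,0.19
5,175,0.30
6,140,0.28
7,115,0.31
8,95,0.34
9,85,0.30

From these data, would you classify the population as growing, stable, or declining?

declining

lx = nx/n0 = nx/500: 1, 0.8, 0.62, 0.55, 0.41, 0.35, 0.28, 0.23, 0.19, 0.17
R0 = Σ lx·mx = 0 + 0.152 + 0.0682 + 0.0825 + 0.0779 + 0.105 + 0.0784 + 0.0713 + 0.0646 + 0.051 = 0.7509
R0 < 1, so the population is declining.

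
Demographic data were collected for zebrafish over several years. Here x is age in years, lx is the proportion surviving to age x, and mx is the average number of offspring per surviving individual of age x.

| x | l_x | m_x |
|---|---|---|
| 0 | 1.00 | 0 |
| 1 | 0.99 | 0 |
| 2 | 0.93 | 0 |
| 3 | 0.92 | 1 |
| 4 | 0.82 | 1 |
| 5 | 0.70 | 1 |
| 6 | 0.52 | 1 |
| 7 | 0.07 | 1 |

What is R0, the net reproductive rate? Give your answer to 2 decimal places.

lx·mx by age: 0, 0, 0, 0.92, 0.82, 0.7, 0.52, 0.07
R0 = Σ lx·mx = 3.03 → 3.03

3.03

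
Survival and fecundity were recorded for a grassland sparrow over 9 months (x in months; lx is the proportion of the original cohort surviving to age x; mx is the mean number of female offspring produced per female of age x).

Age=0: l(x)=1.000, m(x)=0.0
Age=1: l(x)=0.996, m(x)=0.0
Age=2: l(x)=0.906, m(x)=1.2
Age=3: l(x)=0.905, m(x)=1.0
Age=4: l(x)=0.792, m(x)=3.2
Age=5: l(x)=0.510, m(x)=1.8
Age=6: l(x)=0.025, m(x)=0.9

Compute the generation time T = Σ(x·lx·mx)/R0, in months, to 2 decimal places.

lx·mx: 0, 0, 1.0872, 0.905, 2.5344, 0.918, 0.0225 → R0 = 5.4671
x·lx·mx: 0, 0, 2.1744, 2.715, 10.1376, 4.59, 0.135 → Σ = 19.752
T = 19.752 / 5.4671 = 3.612884… → 3.61

3.61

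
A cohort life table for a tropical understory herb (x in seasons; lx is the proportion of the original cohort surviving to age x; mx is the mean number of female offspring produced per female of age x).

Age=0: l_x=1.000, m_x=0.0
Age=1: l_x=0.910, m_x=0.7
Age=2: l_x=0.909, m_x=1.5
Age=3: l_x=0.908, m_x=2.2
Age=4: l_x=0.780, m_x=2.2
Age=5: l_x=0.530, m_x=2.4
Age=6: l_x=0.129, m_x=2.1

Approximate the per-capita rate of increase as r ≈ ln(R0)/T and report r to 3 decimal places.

R0 = Σ lx·mx = 0 + 0.637 + 1.3635 + 1.9976 + 1.716 + 1.272 + 0.2709 = 7.257
Σ x·lx·mx = 24.2062; T = 24.2062/7.257 = 3.33557…
r ≈ ln(R0)/T = ln(7.257)/3.33557… = 0.59419… → 0.594

0.594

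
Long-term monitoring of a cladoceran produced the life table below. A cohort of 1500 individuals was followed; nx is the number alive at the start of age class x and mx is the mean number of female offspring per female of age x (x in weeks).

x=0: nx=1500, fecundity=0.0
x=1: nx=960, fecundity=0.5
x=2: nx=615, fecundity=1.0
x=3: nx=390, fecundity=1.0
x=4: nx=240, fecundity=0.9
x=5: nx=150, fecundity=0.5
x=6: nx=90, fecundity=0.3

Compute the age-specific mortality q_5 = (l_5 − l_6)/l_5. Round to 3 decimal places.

lx = nx/n0 = nx/1500: 1, 0.64, 0.41, 0.26, 0.16, 0.1, 0.06
q_5 = (l_5 − l_6) / l_5 = (0.1 − 0.06) / 0.1
     = 0.04 / 0.1 = 0.4 → 0.400

0.400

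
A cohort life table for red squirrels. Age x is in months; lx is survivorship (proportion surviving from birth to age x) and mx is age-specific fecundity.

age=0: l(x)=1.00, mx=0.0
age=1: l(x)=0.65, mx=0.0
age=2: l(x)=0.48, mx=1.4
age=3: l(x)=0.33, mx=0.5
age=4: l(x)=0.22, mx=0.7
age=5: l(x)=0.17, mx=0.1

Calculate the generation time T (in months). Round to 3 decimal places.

lx·mx: 0, 0, 0.672, 0.165, 0.154, 0.017 → R0 = 1.008
x·lx·mx: 0, 0, 1.344, 0.495, 0.616, 0.085 → Σ = 2.54
T = 2.54 / 1.008 = 2.519841… → 2.520

2.520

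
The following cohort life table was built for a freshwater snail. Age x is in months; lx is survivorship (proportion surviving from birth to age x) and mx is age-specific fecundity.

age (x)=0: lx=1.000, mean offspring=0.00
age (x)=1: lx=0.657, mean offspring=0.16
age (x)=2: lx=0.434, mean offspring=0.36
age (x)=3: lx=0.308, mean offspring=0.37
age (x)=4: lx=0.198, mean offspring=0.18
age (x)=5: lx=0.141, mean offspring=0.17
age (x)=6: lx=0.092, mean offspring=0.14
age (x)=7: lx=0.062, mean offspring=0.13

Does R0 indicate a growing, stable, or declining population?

R0 = Σ lx·mx = 0 + 0.10512 + 0.15624 + 0.11396 + 0.03564 + 0.02397 + 0.01288 + 0.00806 = 0.45587
R0 < 1, so the population is declining.

declining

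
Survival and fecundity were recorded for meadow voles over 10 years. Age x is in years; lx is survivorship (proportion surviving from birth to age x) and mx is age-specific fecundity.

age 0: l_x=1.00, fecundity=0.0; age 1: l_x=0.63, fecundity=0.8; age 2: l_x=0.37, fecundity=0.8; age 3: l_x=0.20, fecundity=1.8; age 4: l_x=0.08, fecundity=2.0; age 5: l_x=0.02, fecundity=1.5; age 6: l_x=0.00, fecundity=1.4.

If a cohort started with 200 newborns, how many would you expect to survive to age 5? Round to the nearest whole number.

4

Expected survivors = N0 · l_5 = 200 × 0.02 = 4 → 4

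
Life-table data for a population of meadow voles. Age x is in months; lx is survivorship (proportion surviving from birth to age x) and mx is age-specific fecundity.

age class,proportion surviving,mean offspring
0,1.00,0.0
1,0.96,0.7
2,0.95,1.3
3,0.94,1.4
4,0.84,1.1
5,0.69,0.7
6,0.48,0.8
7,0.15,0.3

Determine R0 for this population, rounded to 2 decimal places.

5.06

lx·mx by age: 0, 0.672, 1.235, 1.316, 0.924, 0.483, 0.384, 0.045
R0 = Σ lx·mx = 5.059 → 5.06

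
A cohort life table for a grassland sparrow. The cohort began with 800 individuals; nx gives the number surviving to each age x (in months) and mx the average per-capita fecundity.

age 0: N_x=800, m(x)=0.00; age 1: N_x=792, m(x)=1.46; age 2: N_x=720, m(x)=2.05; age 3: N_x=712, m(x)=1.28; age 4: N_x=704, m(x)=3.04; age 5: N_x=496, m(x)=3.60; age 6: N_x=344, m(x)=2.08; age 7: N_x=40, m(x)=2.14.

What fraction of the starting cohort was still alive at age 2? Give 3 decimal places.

l_2 = n_2/n_0 = 720/800 = 0.9 → 0.900

0.900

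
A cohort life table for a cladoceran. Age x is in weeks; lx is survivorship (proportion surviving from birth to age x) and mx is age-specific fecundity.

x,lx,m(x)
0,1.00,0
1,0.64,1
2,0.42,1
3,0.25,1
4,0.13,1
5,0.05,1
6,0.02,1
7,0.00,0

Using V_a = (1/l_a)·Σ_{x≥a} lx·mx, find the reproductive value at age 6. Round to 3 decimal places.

lx·mx for x ≥ 6: 0.02, 0 → sum = 0.02
V_6 = 0.02 / l_6 = 0.02 / 0.02 = 1 → 1.000

1.000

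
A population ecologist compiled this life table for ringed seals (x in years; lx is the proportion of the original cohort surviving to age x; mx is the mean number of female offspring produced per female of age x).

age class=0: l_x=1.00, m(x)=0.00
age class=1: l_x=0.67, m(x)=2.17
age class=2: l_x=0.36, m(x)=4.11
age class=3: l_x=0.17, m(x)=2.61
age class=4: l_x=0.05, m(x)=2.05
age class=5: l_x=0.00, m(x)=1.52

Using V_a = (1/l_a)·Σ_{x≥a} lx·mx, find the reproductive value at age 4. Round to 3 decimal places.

2.050

lx·mx for x ≥ 4: 0.1025, 0 → sum = 0.1025
V_4 = 0.1025 / l_4 = 0.1025 / 0.05 = 2.05 → 2.050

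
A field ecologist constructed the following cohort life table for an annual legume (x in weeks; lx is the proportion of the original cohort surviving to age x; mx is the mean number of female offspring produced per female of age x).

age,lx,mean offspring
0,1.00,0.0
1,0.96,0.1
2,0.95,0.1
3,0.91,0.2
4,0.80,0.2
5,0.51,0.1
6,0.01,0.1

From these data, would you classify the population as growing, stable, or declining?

R0 = Σ lx·mx = 0 + 0.096 + 0.095 + 0.182 + 0.16 + 0.051 + 0.001 = 0.585
R0 < 1, so the population is declining.

declining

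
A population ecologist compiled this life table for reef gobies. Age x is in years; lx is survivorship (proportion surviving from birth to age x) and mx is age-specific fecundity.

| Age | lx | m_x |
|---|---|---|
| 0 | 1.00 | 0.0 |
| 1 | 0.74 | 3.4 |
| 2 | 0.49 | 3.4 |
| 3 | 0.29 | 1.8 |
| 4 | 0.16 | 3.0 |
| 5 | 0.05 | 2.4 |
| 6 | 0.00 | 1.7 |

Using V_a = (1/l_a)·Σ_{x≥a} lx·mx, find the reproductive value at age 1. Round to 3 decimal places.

lx·mx for x ≥ 1: 2.516, 1.666, 0.522, 0.48, 0.12, 0 → sum = 5.304
V_1 = 5.304 / l_1 = 5.304 / 0.74 = 7.167568… → 7.168

7.168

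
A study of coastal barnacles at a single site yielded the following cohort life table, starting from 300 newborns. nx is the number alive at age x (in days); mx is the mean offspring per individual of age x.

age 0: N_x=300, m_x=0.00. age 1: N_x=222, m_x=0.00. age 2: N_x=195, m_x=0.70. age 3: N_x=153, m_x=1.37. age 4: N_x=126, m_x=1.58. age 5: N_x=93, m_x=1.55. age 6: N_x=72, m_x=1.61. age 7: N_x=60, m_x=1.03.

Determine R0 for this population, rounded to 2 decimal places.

lx = nx/n0 = nx/300: 1, 0.74, 0.65, 0.51, 0.42, 0.31, 0.24, 0.2
lx·mx by age: 0, 0, 0.455, 0.6987, 0.6636, 0.4805, 0.3864, 0.206
R0 = Σ lx·mx = 2.8902 → 2.89

2.89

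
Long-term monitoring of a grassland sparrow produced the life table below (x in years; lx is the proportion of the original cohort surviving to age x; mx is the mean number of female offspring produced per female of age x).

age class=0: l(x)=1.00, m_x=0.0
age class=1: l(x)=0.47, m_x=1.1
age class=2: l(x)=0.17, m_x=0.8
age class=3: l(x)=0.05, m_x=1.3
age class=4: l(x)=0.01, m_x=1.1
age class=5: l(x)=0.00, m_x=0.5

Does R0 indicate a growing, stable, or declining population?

declining

R0 = Σ lx·mx = 0 + 0.517 + 0.136 + 0.065 + 0.011 + 0 = 0.729
R0 < 1, so the population is declining.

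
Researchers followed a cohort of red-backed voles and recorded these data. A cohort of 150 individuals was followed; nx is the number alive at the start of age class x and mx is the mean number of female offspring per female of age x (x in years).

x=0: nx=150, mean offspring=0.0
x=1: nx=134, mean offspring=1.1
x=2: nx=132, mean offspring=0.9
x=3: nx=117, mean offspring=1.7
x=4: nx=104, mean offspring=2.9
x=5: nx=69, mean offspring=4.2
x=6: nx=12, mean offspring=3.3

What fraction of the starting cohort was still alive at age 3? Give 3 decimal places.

0.780

l_3 = n_3/n_0 = 117/150 = 0.78 → 0.780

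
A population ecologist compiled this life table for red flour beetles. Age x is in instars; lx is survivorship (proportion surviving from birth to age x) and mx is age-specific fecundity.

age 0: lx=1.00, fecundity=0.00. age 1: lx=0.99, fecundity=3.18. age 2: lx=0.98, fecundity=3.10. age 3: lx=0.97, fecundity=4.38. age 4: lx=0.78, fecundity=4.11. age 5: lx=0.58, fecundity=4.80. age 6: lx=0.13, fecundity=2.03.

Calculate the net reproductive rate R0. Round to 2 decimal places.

16.69

lx·mx by age: 0, 3.1482, 3.038, 4.2486, 3.2058, 2.784, 0.2639
R0 = Σ lx·mx = 16.6885 → 16.69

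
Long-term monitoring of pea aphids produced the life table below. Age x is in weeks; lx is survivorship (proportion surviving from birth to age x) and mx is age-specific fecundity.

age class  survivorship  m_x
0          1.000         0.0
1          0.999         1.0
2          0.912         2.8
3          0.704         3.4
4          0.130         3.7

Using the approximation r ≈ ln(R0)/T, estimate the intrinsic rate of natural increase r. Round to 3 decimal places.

0.786

R0 = Σ lx·mx = 0 + 0.999 + 2.5536 + 2.3936 + 0.481 = 6.4272
Σ x·lx·mx = 15.211; T = 15.211/6.4272 = 2.36666…
r ≈ ln(R0)/T = ln(6.4272)/2.36666… = 0.78615… → 0.786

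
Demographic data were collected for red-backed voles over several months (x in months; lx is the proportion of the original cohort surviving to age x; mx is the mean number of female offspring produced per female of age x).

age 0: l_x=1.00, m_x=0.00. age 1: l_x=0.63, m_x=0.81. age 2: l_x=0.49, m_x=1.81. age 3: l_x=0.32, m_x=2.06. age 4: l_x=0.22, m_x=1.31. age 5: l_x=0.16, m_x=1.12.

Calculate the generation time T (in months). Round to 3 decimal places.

2.500

lx·mx: 0, 0.5103, 0.8869, 0.6592, 0.2882, 0.1792 → R0 = 2.5238
x·lx·mx: 0, 0.5103, 1.7738, 1.9776, 1.1528, 0.896 → Σ = 6.3105
T = 6.3105 / 2.5238 = 2.500396… → 2.500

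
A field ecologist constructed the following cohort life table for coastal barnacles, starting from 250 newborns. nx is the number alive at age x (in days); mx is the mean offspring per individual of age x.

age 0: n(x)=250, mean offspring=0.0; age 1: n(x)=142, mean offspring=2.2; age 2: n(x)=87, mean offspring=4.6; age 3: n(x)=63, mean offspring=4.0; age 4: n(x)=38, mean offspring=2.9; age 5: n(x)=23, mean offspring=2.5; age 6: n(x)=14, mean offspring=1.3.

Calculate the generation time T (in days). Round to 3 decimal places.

2.352

lx = nx/n0 = nx/250: 1, 0.568, 0.348, 0.252, 0.152, 0.092, 0.056
lx·mx: 0, 1.2496, 1.6008, 1.008, 0.4408, 0.23, 0.0728 → R0 = 4.602
x·lx·mx: 0, 1.2496, 3.2016, 3.024, 1.7632, 1.15, 0.4368 → Σ = 10.8252
T = 10.8252 / 4.602 = 2.352282… → 2.352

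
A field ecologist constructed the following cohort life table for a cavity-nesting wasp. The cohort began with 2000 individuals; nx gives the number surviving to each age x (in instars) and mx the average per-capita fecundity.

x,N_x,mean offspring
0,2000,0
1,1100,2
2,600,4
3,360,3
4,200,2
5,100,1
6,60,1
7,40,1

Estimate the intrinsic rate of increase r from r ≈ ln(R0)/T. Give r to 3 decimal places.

0.554

lx = nx/n0 = nx/2000: 1, 0.55, 0.3, 0.18, 0.1, 0.05, 0.03, 0.02
R0 = Σ lx·mx = 0 + 1.1 + 1.2 + 0.54 + 0.2 + 0.05 + 0.03 + 0.02 = 3.14
Σ x·lx·mx = 6.49; T = 6.49/3.14 = 2.06688…
r ≈ ln(R0)/T = ln(3.14)/2.06688… = 0.5536… → 0.554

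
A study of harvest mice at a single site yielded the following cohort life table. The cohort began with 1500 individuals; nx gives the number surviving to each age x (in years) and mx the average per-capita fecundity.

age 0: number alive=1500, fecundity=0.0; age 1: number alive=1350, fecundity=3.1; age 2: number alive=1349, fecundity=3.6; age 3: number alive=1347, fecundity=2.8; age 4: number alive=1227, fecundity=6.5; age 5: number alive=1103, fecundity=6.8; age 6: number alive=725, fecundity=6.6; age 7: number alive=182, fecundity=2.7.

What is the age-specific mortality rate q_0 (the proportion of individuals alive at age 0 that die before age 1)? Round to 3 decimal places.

0.100

lx = nx/n0 = nx/1500: 1, 0.9, 0.89933…, 0.898, 0.818, 0.73533…, 0.48333…, 0.12133…
q_0 = (l_0 − l_1) / l_0 = (1 − 0.9) / 1
     = 0.1 / 1 = 0.1 → 0.100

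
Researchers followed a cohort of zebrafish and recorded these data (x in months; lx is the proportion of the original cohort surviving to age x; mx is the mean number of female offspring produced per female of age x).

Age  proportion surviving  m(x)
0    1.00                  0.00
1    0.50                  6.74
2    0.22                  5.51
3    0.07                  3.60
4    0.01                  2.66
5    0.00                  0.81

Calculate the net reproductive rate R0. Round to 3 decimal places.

lx·mx by age: 0, 3.37, 1.2122, 0.252, 0.0266, 0
R0 = Σ lx·mx = 4.8608 → 4.861

4.861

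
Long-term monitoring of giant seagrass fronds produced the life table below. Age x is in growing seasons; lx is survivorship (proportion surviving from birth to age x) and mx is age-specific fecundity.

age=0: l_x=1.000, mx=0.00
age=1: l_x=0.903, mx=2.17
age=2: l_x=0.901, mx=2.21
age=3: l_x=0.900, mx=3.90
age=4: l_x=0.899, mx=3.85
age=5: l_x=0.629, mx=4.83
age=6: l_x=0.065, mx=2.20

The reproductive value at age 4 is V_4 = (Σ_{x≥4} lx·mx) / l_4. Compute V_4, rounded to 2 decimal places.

lx·mx for x ≥ 4: 3.46115, 3.03807, 0.143 → sum = 6.64222
V_4 = 6.64222 / l_4 = 6.64222 / 0.899 = 7.388454… → 7.39

7.39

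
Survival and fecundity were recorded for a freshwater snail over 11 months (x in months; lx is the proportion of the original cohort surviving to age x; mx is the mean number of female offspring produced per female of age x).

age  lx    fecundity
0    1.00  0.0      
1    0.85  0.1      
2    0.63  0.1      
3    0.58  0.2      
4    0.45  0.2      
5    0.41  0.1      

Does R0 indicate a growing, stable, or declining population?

declining

R0 = Σ lx·mx = 0 + 0.085 + 0.063 + 0.116 + 0.09 + 0.041 = 0.395
R0 < 1, so the population is declining.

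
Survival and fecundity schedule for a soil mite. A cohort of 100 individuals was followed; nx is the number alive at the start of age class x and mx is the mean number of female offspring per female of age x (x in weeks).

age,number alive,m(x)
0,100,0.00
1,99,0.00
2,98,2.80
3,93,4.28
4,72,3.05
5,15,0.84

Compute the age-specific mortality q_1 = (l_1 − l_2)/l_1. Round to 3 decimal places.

0.010

lx = nx/n0 = nx/100: 1, 0.99, 0.98, 0.93, 0.72, 0.15
q_1 = (l_1 − l_2) / l_1 = (0.99 − 0.98) / 0.99
     = 0.01 / 0.99 = 0.010101… → 0.010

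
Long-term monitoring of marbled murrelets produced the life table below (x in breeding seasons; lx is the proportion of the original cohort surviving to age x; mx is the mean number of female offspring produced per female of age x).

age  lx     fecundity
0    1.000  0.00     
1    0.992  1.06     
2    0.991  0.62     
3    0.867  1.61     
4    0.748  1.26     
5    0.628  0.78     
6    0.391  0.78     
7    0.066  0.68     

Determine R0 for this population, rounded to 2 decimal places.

4.84

lx·mx by age: 0, 1.05152, 0.61442, 1.39587, 0.94248, 0.48984, 0.30498, 0.04488
R0 = Σ lx·mx = 4.84399 → 4.84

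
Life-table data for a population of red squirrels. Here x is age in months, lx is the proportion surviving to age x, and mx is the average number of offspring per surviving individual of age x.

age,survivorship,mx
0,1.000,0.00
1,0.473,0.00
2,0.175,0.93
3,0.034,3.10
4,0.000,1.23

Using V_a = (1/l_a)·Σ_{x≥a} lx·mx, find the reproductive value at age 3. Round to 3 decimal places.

3.100

lx·mx for x ≥ 3: 0.1054, 0 → sum = 0.1054
V_3 = 0.1054 / l_3 = 0.1054 / 0.034 = 3.1 → 3.100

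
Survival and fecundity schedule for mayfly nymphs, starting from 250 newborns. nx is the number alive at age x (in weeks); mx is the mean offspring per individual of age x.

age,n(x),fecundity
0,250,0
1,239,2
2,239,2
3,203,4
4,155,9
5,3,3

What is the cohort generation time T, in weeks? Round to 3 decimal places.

2.993

lx = nx/n0 = nx/250: 1, 0.956, 0.956, 0.812, 0.62, 0.012
lx·mx: 0, 1.912, 1.912, 3.248, 5.58, 0.036 → R0 = 12.688
x·lx·mx: 0, 1.912, 3.824, 9.744, 22.32, 0.18 → Σ = 37.98
T = 37.98 / 12.688 = 2.99338… → 2.993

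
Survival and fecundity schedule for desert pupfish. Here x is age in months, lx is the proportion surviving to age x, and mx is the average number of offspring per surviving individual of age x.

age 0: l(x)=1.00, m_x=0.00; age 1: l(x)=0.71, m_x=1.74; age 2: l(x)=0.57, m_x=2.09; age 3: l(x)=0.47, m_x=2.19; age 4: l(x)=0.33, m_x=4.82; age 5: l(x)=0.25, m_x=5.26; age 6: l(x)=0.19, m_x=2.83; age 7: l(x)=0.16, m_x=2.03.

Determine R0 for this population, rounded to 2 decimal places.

7.22

lx·mx by age: 0, 1.2354, 1.1913, 1.0293, 1.5906, 1.315, 0.5377, 0.3248
R0 = Σ lx·mx = 7.2241 → 7.22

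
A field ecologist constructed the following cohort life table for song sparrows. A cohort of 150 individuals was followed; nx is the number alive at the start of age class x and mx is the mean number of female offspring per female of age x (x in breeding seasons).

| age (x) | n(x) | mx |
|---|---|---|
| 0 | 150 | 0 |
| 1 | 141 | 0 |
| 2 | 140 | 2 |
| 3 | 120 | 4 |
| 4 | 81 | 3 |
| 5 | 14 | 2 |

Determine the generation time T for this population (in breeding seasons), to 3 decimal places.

lx = nx/n0 = nx/150: 1, 0.94, 0.93333…, 0.8, 0.54, 0.09333…
lx·mx: 0, 0, 1.866667…, 3.2, 1.62, 0.186667… → R0 = 6.873333…
x·lx·mx: 0, 0, 3.733333…, 9.6, 6.48, 0.933333… → Σ = 20.746667…
T = 20.746667… / 6.873333… = 3.018429… → 3.018

3.018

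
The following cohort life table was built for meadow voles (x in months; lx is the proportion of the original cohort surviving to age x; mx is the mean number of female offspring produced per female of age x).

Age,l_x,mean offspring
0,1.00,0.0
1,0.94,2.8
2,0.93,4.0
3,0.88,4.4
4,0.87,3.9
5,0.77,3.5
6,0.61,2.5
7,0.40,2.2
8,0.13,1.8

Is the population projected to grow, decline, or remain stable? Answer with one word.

R0 = Σ lx·mx = 0 + 2.632 + 3.72 + 3.872 + 3.393 + 2.695 + 1.525 + 0.88 + 0.234 = 18.951
R0 > 1, so the population is growing.

growing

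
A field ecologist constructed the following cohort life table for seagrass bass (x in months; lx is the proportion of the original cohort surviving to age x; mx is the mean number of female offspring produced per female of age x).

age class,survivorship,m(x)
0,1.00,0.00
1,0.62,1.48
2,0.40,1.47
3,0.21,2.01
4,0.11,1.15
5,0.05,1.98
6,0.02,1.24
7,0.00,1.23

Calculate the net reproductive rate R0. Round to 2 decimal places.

2.18

lx·mx by age: 0, 0.9176, 0.588, 0.4221, 0.1265, 0.099, 0.0248, 0
R0 = Σ lx·mx = 2.178 → 2.18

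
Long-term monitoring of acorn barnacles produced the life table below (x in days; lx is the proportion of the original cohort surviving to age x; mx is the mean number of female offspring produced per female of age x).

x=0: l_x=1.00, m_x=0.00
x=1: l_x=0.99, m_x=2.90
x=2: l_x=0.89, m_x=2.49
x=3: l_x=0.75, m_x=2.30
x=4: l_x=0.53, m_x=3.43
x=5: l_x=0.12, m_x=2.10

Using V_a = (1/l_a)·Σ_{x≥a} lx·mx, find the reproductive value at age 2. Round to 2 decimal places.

lx·mx for x ≥ 2: 2.2161, 1.725, 1.8179, 0.252 → sum = 6.011
V_2 = 6.011 / l_2 = 6.011 / 0.89 = 6.753933… → 6.75

6.75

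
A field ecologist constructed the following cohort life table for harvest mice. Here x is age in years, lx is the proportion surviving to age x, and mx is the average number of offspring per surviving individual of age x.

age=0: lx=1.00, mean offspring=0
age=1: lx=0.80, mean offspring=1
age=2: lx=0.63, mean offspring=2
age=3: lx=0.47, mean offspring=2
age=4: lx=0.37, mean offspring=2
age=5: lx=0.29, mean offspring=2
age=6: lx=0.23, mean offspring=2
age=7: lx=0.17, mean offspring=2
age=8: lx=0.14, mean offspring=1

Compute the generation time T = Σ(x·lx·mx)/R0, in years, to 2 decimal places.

3.47

lx·mx: 0, 0.8, 1.26, 0.94, 0.74, 0.58, 0.46, 0.34, 0.14 → R0 = 5.26
x·lx·mx: 0, 0.8, 2.52, 2.82, 2.96, 2.9, 2.76, 2.38, 1.12 → Σ = 18.26
T = 18.26 / 5.26 = 3.471483… → 3.47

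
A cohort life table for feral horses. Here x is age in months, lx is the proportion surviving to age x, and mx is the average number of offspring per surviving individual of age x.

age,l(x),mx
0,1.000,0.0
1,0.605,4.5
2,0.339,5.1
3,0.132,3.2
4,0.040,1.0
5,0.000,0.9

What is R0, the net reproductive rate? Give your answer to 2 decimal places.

lx·mx by age: 0, 2.7225, 1.7289, 0.4224, 0.04, 0
R0 = Σ lx·mx = 4.9138 → 4.91

4.91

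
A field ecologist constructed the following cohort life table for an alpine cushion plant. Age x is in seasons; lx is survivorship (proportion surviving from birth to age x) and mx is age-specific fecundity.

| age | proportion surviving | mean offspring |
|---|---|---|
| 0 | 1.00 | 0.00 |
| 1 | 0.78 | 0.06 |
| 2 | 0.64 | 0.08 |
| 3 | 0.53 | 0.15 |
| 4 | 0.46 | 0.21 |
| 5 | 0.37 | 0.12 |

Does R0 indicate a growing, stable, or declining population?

declining

R0 = Σ lx·mx = 0 + 0.0468 + 0.0512 + 0.0795 + 0.0966 + 0.0444 = 0.3185
R0 < 1, so the population is declining.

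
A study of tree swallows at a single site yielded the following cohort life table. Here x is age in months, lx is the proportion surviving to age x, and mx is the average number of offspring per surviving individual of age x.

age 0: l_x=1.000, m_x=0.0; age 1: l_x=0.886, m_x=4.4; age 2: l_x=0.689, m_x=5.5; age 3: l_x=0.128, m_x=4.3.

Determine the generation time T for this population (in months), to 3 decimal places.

lx·mx: 0, 3.8984, 3.7895, 0.5504 → R0 = 8.2383
x·lx·mx: 0, 3.8984, 7.579, 1.6512 → Σ = 13.1286
T = 13.1286 / 8.2383 = 1.593605… → 1.594

1.594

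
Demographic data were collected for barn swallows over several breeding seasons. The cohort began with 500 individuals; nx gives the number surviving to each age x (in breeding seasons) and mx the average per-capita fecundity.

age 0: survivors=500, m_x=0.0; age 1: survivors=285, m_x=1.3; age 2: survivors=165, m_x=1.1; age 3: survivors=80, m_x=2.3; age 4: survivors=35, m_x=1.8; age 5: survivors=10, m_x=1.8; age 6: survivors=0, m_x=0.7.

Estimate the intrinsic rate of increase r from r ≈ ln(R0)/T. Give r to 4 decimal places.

lx = nx/n0 = nx/500: 1, 0.57, 0.33, 0.16, 0.07, 0.02, 0
R0 = Σ lx·mx = 0 + 0.741 + 0.363 + 0.368 + 0.126 + 0.036 + 0 = 1.634
Σ x·lx·mx = 3.255; T = 3.255/1.634 = 1.99204…
r ≈ ln(R0)/T = ln(1.634)/1.99204… = 0.246496… → 0.2465

0.2465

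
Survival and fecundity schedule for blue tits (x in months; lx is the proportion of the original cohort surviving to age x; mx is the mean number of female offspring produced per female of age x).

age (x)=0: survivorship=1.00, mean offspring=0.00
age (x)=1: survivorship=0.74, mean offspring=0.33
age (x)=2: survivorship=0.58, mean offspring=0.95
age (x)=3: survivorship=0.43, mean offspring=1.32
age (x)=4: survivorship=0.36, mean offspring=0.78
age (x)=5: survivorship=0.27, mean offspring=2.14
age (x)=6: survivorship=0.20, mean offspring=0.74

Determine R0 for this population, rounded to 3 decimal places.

lx·mx by age: 0, 0.2442, 0.551, 0.5676, 0.2808, 0.5778, 0.148
R0 = Σ lx·mx = 2.3694 → 2.369

2.369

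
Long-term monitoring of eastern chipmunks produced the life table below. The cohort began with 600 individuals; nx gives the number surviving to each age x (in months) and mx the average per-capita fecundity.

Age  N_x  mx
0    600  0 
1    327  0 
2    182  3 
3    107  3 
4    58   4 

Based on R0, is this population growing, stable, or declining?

lx = nx/n0 = nx/600: 1, 0.545, 0.30333…, 0.17833…, 0.09667…
R0 = Σ lx·mx = 0 + 0 + 0.91… + 0.535… + 0.386667… = 1.831667…
R0 > 1, so the population is growing.

growing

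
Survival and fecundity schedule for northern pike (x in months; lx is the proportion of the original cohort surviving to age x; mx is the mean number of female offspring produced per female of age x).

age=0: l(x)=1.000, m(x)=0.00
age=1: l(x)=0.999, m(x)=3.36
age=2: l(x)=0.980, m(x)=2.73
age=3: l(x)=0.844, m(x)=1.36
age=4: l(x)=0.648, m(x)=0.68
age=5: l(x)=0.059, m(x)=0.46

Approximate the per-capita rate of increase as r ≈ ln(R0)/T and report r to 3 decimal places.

1.107

R0 = Σ lx·mx = 0 + 3.35664 + 2.6754 + 1.14784 + 0.44064 + 0.02714 = 7.64766
Σ x·lx·mx = 14.04922; T = 14.04922/7.64766 = 1.83706…
r ≈ ln(R0)/T = ln(7.64766)/1.83706… = 1.10742… → 1.107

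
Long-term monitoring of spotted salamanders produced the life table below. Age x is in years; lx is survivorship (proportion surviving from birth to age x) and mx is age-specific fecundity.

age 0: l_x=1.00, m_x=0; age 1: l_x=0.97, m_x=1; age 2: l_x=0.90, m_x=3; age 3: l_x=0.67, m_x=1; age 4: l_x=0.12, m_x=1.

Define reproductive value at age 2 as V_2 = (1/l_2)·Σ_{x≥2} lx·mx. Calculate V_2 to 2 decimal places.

3.88

lx·mx for x ≥ 2: 2.7, 0.67, 0.12 → sum = 3.49
V_2 = 3.49 / l_2 = 3.49 / 0.9 = 3.877778… → 3.88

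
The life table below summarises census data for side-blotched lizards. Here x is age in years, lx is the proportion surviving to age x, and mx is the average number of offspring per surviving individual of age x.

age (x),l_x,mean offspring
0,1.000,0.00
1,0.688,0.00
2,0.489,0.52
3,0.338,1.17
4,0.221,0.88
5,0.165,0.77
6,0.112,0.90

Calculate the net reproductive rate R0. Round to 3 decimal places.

1.072

lx·mx by age: 0, 0, 0.25428, 0.39546, 0.19448, 0.12705, 0.1008
R0 = Σ lx·mx = 1.07207 → 1.072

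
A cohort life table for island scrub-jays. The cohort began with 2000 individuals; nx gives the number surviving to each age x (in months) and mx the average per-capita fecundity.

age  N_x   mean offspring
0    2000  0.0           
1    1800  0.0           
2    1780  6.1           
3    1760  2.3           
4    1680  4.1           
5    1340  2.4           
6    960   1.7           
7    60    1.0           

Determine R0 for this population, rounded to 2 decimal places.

13.35

lx = nx/n0 = nx/2000: 1, 0.9, 0.89, 0.88, 0.84, 0.67, 0.48, 0.03
lx·mx by age: 0, 0, 5.429, 2.024, 3.444, 1.608, 0.816, 0.03
R0 = Σ lx·mx = 13.351 → 13.35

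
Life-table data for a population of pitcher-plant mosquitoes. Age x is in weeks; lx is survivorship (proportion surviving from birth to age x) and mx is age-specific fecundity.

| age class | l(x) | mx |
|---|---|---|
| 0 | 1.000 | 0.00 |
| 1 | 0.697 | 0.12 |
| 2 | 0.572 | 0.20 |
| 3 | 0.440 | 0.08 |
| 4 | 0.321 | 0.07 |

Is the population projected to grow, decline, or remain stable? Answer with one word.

declining

R0 = Σ lx·mx = 0 + 0.08364 + 0.1144 + 0.0352 + 0.02247 = 0.25571
R0 < 1, so the population is declining.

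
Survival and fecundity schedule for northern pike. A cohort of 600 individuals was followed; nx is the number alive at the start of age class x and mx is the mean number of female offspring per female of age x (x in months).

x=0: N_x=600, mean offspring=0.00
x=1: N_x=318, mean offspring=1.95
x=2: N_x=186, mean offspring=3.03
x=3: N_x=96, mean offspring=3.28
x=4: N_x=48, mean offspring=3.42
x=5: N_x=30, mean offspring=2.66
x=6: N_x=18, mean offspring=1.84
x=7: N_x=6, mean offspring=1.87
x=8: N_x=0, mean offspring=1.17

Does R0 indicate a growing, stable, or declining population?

lx = nx/n0 = nx/600: 1, 0.53, 0.31, 0.16, 0.08, 0.05, 0.03, 0.01, 0
R0 = Σ lx·mx = 0 + 1.0335 + 0.9393 + 0.5248 + 0.2736 + 0.133 + 0.0552 + 0.0187 + 0 = 2.9781
R0 > 1, so the population is growing.

growing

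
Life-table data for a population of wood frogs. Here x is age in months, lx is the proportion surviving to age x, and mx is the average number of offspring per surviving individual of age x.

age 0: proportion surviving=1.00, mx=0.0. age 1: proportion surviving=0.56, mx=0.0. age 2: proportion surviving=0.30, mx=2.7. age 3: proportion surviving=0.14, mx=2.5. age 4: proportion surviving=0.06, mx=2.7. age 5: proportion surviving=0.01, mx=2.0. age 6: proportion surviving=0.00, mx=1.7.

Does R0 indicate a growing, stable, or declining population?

R0 = Σ lx·mx = 0 + 0 + 0.81 + 0.35 + 0.162 + 0.02 + 0 = 1.342
R0 > 1, so the population is growing.

growing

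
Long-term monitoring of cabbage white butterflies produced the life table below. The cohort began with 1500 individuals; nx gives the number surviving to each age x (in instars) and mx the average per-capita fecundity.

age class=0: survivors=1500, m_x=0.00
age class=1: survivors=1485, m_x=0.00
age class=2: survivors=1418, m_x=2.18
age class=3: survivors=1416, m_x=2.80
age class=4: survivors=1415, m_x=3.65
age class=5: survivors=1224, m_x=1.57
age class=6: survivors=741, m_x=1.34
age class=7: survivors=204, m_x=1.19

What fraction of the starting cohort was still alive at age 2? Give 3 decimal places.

0.945

l_2 = n_2/n_0 = 1418/1500 = 0.945333… → 0.945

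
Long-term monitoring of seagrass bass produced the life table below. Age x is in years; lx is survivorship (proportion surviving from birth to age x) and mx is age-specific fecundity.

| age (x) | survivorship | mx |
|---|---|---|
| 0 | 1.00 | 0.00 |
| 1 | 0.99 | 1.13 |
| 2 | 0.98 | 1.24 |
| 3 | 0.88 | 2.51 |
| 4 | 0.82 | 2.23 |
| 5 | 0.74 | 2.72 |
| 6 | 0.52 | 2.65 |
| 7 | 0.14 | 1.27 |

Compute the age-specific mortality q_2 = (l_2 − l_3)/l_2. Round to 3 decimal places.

0.102

q_2 = (l_2 − l_3) / l_2 = (0.98 − 0.88) / 0.98
     = 0.1 / 0.98 = 0.102041… → 0.102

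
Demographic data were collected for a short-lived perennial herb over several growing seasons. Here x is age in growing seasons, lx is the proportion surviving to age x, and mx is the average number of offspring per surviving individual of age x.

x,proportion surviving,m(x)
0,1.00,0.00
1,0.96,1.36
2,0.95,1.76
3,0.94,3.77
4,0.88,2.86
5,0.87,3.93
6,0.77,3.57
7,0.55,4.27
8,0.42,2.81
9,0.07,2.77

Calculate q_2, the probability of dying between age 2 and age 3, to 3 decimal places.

0.011

q_2 = (l_2 − l_3) / l_2 = (0.95 − 0.94) / 0.95
     = 0.01 / 0.95 = 0.010526… → 0.011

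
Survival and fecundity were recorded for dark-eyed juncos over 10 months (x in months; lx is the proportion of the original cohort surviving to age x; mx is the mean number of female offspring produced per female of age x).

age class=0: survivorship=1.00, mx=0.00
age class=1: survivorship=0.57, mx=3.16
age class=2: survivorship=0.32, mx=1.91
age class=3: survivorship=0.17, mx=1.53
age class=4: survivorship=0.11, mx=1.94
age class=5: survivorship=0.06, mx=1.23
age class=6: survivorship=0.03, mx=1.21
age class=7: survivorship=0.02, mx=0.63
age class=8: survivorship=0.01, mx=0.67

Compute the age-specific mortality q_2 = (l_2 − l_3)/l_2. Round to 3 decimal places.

q_2 = (l_2 − l_3) / l_2 = (0.32 − 0.17) / 0.32
     = 0.15 / 0.32 = 0.46875 → 0.469

0.469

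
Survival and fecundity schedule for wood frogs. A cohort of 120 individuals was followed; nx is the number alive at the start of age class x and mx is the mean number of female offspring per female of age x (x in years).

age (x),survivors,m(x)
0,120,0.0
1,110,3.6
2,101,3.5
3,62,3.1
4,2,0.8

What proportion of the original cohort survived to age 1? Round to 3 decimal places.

l_1 = n_1/n_0 = 110/120 = 0.916667… → 0.917

0.917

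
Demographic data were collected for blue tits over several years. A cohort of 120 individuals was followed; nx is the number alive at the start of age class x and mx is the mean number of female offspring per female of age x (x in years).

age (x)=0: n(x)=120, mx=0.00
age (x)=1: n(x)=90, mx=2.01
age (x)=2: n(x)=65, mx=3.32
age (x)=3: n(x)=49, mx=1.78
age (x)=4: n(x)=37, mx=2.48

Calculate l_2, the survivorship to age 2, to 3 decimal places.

0.542

l_2 = n_2/n_0 = 65/120 = 0.541667… → 0.542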